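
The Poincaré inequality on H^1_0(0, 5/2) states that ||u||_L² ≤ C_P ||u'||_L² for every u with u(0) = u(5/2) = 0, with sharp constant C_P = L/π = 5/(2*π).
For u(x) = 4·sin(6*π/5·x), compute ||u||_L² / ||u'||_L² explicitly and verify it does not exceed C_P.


||u||_L² / ||u'||_L² = 5/(6*π) < C_P = 5/(2*π).

u(x) = 4·sin(6*π/5·x), so u'(x) = 24*π*cos(6*π*x/5)/5.
Writing u(x) = A·sin(kπx/L) with A = 4 and k = 3, use ∫_0^L sin²(kπx/L) dx = L/2 and ∫_0^L cos²(kπx/L) dx = L/2.
u² = 16·sin²(6*π/5·x) and (u')² = 576*π^2/25·cos²(6*π/5·x), and each of sin², cos² integrates to L/2 = 5/4 over (0, 5/2).
∫_0^5/2 u² dx = 20, so ||u||_L² = 2*sqrt(5).
∫_0^5/2 (u')² dx = 144*π^2/5, so ||u'||_L² = 12*sqrt(5)*π/5.
Ratio ||u||_L² / ||u'||_L² = 5/(6*π).
Sharp Poincaré constant on H^1_0(0, 5/2) is C_P = L/π = 5/(2*π), achieved by sin(2*π/5·x).
This is the k = 3 harmonic; the ratio L/(kπ) is strictly less than C_P = L/π, consistent with the sharp inequality ||u||_L² ≤ C_P ||u'||_L².


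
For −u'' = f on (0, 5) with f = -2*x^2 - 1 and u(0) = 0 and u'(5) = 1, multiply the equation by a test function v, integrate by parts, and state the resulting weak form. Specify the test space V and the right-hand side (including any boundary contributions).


V = {v ∈ H^1(0, 5) : v(0) = 0} (test functions vanish at x = 0 where u is specified); weak form: ∫_0^5 u'v' dx = ∫_0^5 (-2*x^2 - 1) v dx + v(5) for all v ∈ V.

Multiply both sides by a test function v and integrate from 0 to 5:
  ∫_0^5 −u''(x) v(x) dx = ∫_0^5 f(x) v(x) dx.
Integrate the LHS by parts once:
  ∫_0^5 −u'' v dx = −[u'(x) v(x)]_0^5 + ∫_0^5 u'(x) v'(x) dx.
Thus ∫_0^5 u'(x) v'(x) dx = ∫_0^5 f(x) v(x) dx + [u'(x) v(x)]_0^5.
Choose V so that boundary terms are either known or forced to vanish.
Mixed BC: u(0) = 0 (Dirichlet) and u'(5) = 1 (Neumann). Define V = {v ∈ H^1(0, 5) : v(0) = 0}. Then [u' v]_0^5 = u'(5)·v(5) − u'(0)·0 = v(5).
Weak formulation: find u (satisfying any essential BC) such that ∫_0^5 u'(x) v'(x) dx = ∫_0^5 f v dx + v(5) for all v ∈ V (Dirichlet at 0 absorbed into V; Neumann datum at x = 5 contributes the boundary term).
Substituting f(x) = -2*x^2 - 1, the right-hand side is ∫_0^5 (-2*x^2 - 1) v dx + v(5).


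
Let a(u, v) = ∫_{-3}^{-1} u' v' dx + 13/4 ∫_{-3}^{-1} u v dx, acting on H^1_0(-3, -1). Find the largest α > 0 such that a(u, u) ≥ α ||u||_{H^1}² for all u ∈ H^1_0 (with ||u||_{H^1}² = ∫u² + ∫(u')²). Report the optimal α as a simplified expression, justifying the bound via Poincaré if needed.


α = 1

Coercivity of a(·,·) on H^1_0(-3, -1) means a(u, u) ≥ α ||u||_{H^1}² for every u ∈ H^1_0.
The interval has length L = 2, and Poincaré/coercivity depend only on L. Here a(u, u) = ∫(u')² + (13/4)·∫u².
Here c = 13/4 ≥ 1, so a(u,u) = ∫(u')² + c∫u² ≥ ∫(u')² + ∫u² = ||u||_{H^1}², i.e. α = 1 works. No larger α is possible: a(u,u) ≥ α||u||_{H^1}² means (1−α)∫(u')² ≥ (α−c)∫u², and for the modes u_n = sin(nπ(x−x₀)/L) (x₀ the left endpoint) one has ∫u_n²/∫(u_n')² = (L/(nπ))² → 0, so a(u_n,u_n)/||u_n||_{H^1}² → 1. Hence the optimal constant is α = 1.
Therefore α = 1.


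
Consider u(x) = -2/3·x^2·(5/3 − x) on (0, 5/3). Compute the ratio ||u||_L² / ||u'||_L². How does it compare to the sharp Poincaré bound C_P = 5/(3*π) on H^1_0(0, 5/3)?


||u||_L² / ||u'||_L² = 5*sqrt(14)/42 < C_P = 5/(3*π).

u(x) = -2/3·x^2·(5/3 − x), so u'(x) = 2*x*(9*x - 10)/9.
u(x) = -2/3·x^2·(5/3 − x) vanishes at x = 0 and x = 5/3, so u ∈ H^1_0(0, 5/3). Differentiate via the product rule and integrate the resulting polynomials term by term.
  ∫_0^5/3 u² dx = ∫_0^5/3 (4*x^6/9 - 40*x^5/27 + 100*x^4/81) dx. Term by term:
    ∫_0^5/3 4*x^6/9 dx = 312500/137781;  ∫_0^5/3 -40*x^5/27 dx = -312500/59049;  ∫_0^5/3 100*x^4/81 dx = 62500/19683.
  Sum: 312500/137781 − 312500/59049 + 62500/19683 = 62500/413343.
  ∫_0^5/3 (u')² dx = ∫_0^5/3 (4*x^4 - 80*x^3/9 + 400*x^2/81) dx. Term by term:
    ∫_0^5/3 4*x^4 dx = 2500/243;  ∫_0^5/3 -80*x^3/9 dx = -12500/729;  ∫_0^5/3 400*x^2/81 dx = 50000/6561.
  Sum: 2500/243 − 12500/729 + 50000/6561 = 5000/6561.
∫_0^5/3 u² dx = 62500/413343, so ||u||_L² = 250*sqrt(7)/1701.
∫_0^5/3 (u')² dx = 5000/6561, so ||u'||_L² = 50*sqrt(2)/81.
Ratio ||u||_L² / ||u'||_L² = 5*sqrt(14)/42.
Sharp Poincaré constant on H^1_0(0, 5/3) is C_P = L/π = 5/(3*π), achieved by sin(3*π/5·x).
A polynomial bump cannot attain the sharp Poincaré constant (only the first sine eigenfunction does), so the ratio is strictly less than C_P, consistent with ||u||_L² ≤ C_P ||u'||_L².


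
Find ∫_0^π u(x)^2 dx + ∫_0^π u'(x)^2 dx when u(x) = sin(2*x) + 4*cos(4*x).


||u||_{H^1(0,π)}^2 = 277*π/2

u'(x) = -16*sin(4*x) + 2*cos(2*x).
Expand u² and (u')² and integrate term by term on (0, π), using: for integers n ≥ 1, ∫_0^π sin²(nx) dx = ∫_0^π cos²(nx) dx = π/2; for n ≠ n', ∫_0^π sin(nx)sin(n'x) dx = ∫_0^π cos(nx)cos(n'x) dx = 0; and by product-to-sum, ∫_0^π sin(nx)cos(n'x) dx = ½∫_0^π [sin((n+n')x) + sin((n−n')x)] dx, which is 0 when n+n' is even and 2n/(n²−n'²) when n+n' is odd (it need not vanish on (0, π)).
  u² squared terms: (4)²·∫cos(4x)² dx = 16·π/2 = 8*π;  (1)²·∫sin(2x)² dx = 1·π/2 = π/2.
  u² cross terms: 2·(4)·(1)·∫cos(4x)·sin(2x) dx = 8·(0) = 0.
  So ∫_0^π u² dx = 8*π + π/2 + 0 = 17*π/2.
  (u')² squared terms: (-16)²·∫sin(4x)² dx = 256·π/2 = 128*π;  (2)²·∫cos(2x)² dx = 4·π/2 = 2*π.
  (u')² cross terms: 2·(-16)·(2)·∫sin(4x)·cos(2x) dx = -64·(0) = 0.
  So ∫_0^π (u')² dx = 128*π + 2*π + 0 = 130*π.
||u||_{H^1}^2 = (17*π/2) + (130*π) = 277*π/2.


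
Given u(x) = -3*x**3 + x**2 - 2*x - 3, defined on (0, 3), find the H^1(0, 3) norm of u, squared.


||u||_{H^1}^2 = 462333/70

The H^1 norm (squared) on an interval (0, L) is
  ||u||_{H^1}^2 = ∫_0^L u(x)^2 dx + ∫_0^L u'(x)^2 dx.
Compute u'(x) = -9*x**2 + 2*x - 2.
Then u(x)^2 = 9*x**6 - 6*x**5 + 13*x**4 + 14*x**3 - 2*x**2 + 12*x + 9 and u'(x)^2 = 81*x**4 - 36*x**3 + 40*x**2 - 8*x + 4.
Integrate each monomial from 0 to 3 using ∫_0^3 c·x^n dx = c·3^(n+1)/(n+1):
  ∫_0^3 u(x)^2 dx = ∫_0^3 (9*x^6 - 6*x^5 + 13*x^4 + 14*x^3 - 2*x^2 + 12*x + 9) dx. Term by term:
    ∫_0^3 9*x^6 dx = 19683/7;  ∫_0^3 -6*x^5 dx = -729;  ∫_0^3 13*x^4 dx = 3159/5;
    ∫_0^3 14*x^3 dx = 567/2;  ∫_0^3 -2*x^2 dx = -18;  ∫_0^3 12*x dx = 54;
    ∫_0^3 9 dx = 27.
  Sum: 19683/7 − 729 + 3159/5 + 567/2 − 18 + 54 + 27 = 214281/70.
  ∫_0^3 u'(x)^2 dx = ∫_0^3 (81*x^4 - 36*x^3 + 40*x^2 - 8*x + 4) dx. Term by term:
    ∫_0^3 81*x^4 dx = 19683/5;  ∫_0^3 -36*x^3 dx = -729;  ∫_0^3 40*x^2 dx = 360;
    ∫_0^3 -8*x dx = -36;  ∫_0^3 4 dx = 12.
  Sum: 19683/5 − 729 + 360 − 36 + 12 = 17718/5.
Adding: ||u||_{H^1}^2 = 214281/70 + 17718/5 = 462333/70.


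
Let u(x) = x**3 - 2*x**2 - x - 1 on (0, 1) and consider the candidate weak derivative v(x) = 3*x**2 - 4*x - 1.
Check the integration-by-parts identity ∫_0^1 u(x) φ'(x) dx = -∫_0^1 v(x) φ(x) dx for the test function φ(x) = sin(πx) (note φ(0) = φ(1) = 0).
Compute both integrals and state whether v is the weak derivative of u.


LHS = 12/π^3 + 3/π, RHS = 12/π^3 + 3/π. Yes, v = u' weakly.

u(x) = x**3 - 2*x**2 - x - 1, classical derivative u'(x) = 3*x**2 - 4*x - 1.
φ(x) = sin(πx), so φ'(x) = π*cos(π*x).
Note φ(0) = φ(1) = 0, so the boundary term u·φ vanishes.
LHS = ∫_0^1 u(x) φ'(x) dx = ∫_0^1 (π*x^3*cos(π*x) - 2*π*x^2*cos(π*x) - π*x*cos(π*x) - π*cos(π*x)) dx. Term by term:
  ∫_0^1 -π*cos(π*x) dx = 0;  ∫_0^1 π*x^3*cos(π*x) dx = -3/π + 12/π^3;  ∫_0^1 -π*x*cos(π*x) dx = 2/π;
  ∫_0^1 -2*π*x^2*cos(π*x) dx = 4/π.
Sum: 0 + -3/π + 12/π^3 + 2/π + 4/π = 12/π^3 + 3/π.
So LHS = 12/π^3 + 3/π.
∫_0^1 v(x) φ(x) dx = ∫_0^1 (3*x^2*sin(π*x) - 4*x*sin(π*x) - sin(π*x)) dx. Term by term:
  ∫_0^1 -sin(π*x) dx = -2/π;  ∫_0^1 -4*x*sin(π*x) dx = -4/π;  ∫_0^1 3*x^2*sin(π*x) dx = -12/π^3 + 3/π.
Sum: -2/π − 4/π + -12/π^3 + 3/π = -3/π - 12/π^3.
So RHS = -∫_0^1 v(x) φ(x) dx = 12/π^3 + 3/π.
LHS = RHS, so the identity holds for this test φ.
Moreover u is smooth here and v(x) = u'(x) = 3*x**2 - 4*x - 1 pointwise, so the identity holds for every test function. Hence v is the weak derivative of u.


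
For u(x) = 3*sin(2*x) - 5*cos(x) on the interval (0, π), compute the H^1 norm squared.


||u||_{H^1(0,π)}^2 = -80 + 95*π/2

u'(x) = 5*sin(x) + 6*cos(2*x).
Expand u² and (u')² and integrate term by term on (0, π), using: for integers n ≥ 1, ∫_0^π sin²(nx) dx = ∫_0^π cos²(nx) dx = π/2; for n ≠ n', ∫_0^π sin(nx)sin(n'x) dx = ∫_0^π cos(nx)cos(n'x) dx = 0; and by product-to-sum, ∫_0^π sin(nx)cos(n'x) dx = ½∫_0^π [sin((n+n')x) + sin((n−n')x)] dx, which is 0 when n+n' is even and 2n/(n²−n'²) when n+n' is odd (it need not vanish on (0, π)).
  u² squared terms: (-5)²·∫cos(x)² dx = 25·π/2 = 25*π/2;  (3)²·∫sin(2x)² dx = 9·π/2 = 9*π/2.
  u² cross terms: 2·(-5)·(3)·∫cos(x)·sin(2x) dx = -30·(4/3) = -40.
  So ∫_0^π u² dx = 25*π/2 + 9*π/2 − 40 = -40 + 17*π.
  (u')² squared terms: (5)²·∫sin(x)² dx = 25·π/2 = 25*π/2;  (6)²·∫cos(2x)² dx = 36·π/2 = 18*π.
  (u')² cross terms: 2·(5)·(6)·∫sin(x)·cos(2x) dx = 60·(-2/3) = -40.
  So ∫_0^π (u')² dx = 25*π/2 + 18*π − 40 = -40 + 61*π/2.
||u||_{H^1}^2 = (-40 + 17*π) + (-40 + 61*π/2) = -80 + 95*π/2.


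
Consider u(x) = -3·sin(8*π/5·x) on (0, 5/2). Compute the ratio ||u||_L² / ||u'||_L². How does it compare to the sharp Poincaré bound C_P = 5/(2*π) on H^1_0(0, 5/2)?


||u||_L² / ||u'||_L² = 5/(8*π) < C_P = 5/(2*π).

u(x) = -3·sin(8*π/5·x), so u'(x) = -24*π*cos(8*π*x/5)/5.
Writing u(x) = A·sin(kπx/L) with A = -3 and k = 4, use ∫_0^L sin²(kπx/L) dx = L/2 and ∫_0^L cos²(kπx/L) dx = L/2.
u² = 9·sin²(8*π/5·x) and (u')² = 576*π^2/25·cos²(8*π/5·x), and each of sin², cos² integrates to L/2 = 5/4 over (0, 5/2).
∫_0^5/2 u² dx = 45/4, so ||u||_L² = 3*sqrt(5)/2.
∫_0^5/2 (u')² dx = 144*π^2/5, so ||u'||_L² = 12*sqrt(5)*π/5.
Ratio ||u||_L² / ||u'||_L² = 5/(8*π).
Sharp Poincaré constant on H^1_0(0, 5/2) is C_P = L/π = 5/(2*π), achieved by sin(2*π/5·x).
This is the k = 4 harmonic; the ratio L/(kπ) is strictly less than C_P = L/π, consistent with the sharp inequality ||u||_L² ≤ C_P ||u'||_L².


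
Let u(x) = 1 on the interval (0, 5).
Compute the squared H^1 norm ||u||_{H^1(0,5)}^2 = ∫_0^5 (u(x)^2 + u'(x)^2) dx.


||u||_{H^1}^2 = 5

The H^1 norm (squared) on an interval (0, L) is
  ||u||_{H^1}^2 = ∫_0^L u(x)^2 dx + ∫_0^L u'(x)^2 dx.
Compute u'(x) = 0.
Then u(x)^2 = 1 and u'(x)^2 = 0.
Integrate each monomial from 0 to 5 using ∫_0^5 c·x^n dx = c·5^(n+1)/(n+1):
  ∫_0^5 u(x)^2 dx = ∫_0^5 (1) dx. Term by term:
    ∫_0^5 1 dx = 5.
  ∫_0^5 u'(x)^2 dx = ∫_0^5 (0) dx. Term by term:
    ∫_0^5 0 dx = 0.
Adding: ||u||_{H^1}^2 = 5 + 0 = 5.


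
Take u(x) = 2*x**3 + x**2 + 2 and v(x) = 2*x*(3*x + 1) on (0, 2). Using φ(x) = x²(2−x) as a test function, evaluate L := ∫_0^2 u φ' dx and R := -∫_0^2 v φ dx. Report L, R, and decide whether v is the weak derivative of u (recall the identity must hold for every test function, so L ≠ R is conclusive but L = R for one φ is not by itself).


LHS = -16, RHS = -16. Yes, v = u' weakly.

u(x) = 2*x**3 + x**2 + 2, classical derivative u'(x) = 6*x**2 + 2*x.
φ(x) = x²(2−x), so φ'(x) = x*(4 - 3*x).
Note φ(0) = φ(2) = 0, so the boundary term u·φ vanishes.
LHS = ∫_0^2 u(x) φ'(x) dx = ∫_0^2 (-6*x^5 + 5*x^4 + 4*x^3 - 6*x^2 + 8*x) dx. Term by term:
  ∫_0^2 -6*x^5 dx = -64;  ∫_0^2 5*x^4 dx = 32;  ∫_0^2 4*x^3 dx = 16;
  ∫_0^2 -6*x^2 dx = -16;  ∫_0^2 8*x dx = 16.
Sum: -64 + 32 + 16 − 16 + 16 = -16.
So LHS = -16.
∫_0^2 v(x) φ(x) dx = ∫_0^2 (-6*x^5 + 10*x^4 + 4*x^3) dx. Term by term:
  ∫_0^2 -6*x^5 dx = -64;  ∫_0^2 10*x^4 dx = 64;  ∫_0^2 4*x^3 dx = 16.
Sum: -64 + 64 + 16 = 16.
So RHS = -∫_0^2 v(x) φ(x) dx = -16.
LHS = RHS, so the identity holds for this test φ.
Moreover u is smooth here and v(x) = u'(x) = 6*x**2 + 2*x pointwise, so the identity holds for every test function. Hence v is the weak derivative of u.


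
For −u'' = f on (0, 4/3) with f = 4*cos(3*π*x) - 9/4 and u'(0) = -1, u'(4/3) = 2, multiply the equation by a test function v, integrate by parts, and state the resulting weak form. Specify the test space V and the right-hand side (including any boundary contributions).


V = H^1(0, 4/3) (v unrestricted at boundary; u is determined up to an additive constant); weak form: ∫_0^4/3 u'v' dx = ∫_0^4/3 (4*cos(3*π*x) - 9/4) v dx + 2·v(4/3) + v(0) for all v ∈ V.

Multiply both sides by a test function v and integrate from 0 to 4/3:
  ∫_0^4/3 −u''(x) v(x) dx = ∫_0^4/3 f(x) v(x) dx.
Integrate the LHS by parts once:
  ∫_0^4/3 −u'' v dx = −[u'(x) v(x)]_0^4/3 + ∫_0^4/3 u'(x) v'(x) dx.
Thus ∫_0^4/3 u'(x) v'(x) dx = ∫_0^4/3 f(x) v(x) dx + [u'(x) v(x)]_0^4/3.
Choose V so that boundary terms are either known or forced to vanish.
u has inhomogeneous Neumann u'(0) = -1, u'(4/3) = 2. [u' v]_0^4/3 = (2)·v(4/3) − (-1)·v(0) = 2·v(4/3) + v(0). Take V = H^1(0, 4/3); boundary term becomes part of RHS.
Weak formulation: find u (satisfying any essential BC) such that ∫_0^4/3 u'(x) v'(x) dx = ∫_0^4/3 f v dx + 2·v(4/3) + v(0) for all v ∈ V (Neumann data are natural BCs: they enter the RHS as boundary terms).
Substituting f(x) = 4*cos(3*π*x) - 9/4, the right-hand side is ∫_0^4/3 (4*cos(3*π*x) - 9/4) v dx + 2·v(4/3) + v(0).
Compatibility check (pure Neumann): taking v ≡ 1 ∈ V gives 0 = ∫_0^4/3 f dx + (2) − (-1), i.e. ∫_0^4/3 f dx must equal u'(0) − u'(4/3) = -3. Indeed ∫_0^4/3 (4*cos(3*π*x) - 9/4) dx = -3, so the data are compatible. The solution is then unique only up to an additive constant (fix it e.g. by requiring ∫_0^4/3 u dx = 0).


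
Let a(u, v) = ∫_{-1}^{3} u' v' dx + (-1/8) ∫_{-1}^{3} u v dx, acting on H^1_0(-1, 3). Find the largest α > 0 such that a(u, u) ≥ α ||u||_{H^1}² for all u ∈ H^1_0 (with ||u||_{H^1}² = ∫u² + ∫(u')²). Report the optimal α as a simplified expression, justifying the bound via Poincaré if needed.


α = (-2 + π^2)/(π^2 + 16)

Coercivity of a(·,·) on H^1_0(-1, 3) means a(u, u) ≥ α ||u||_{H^1}² for every u ∈ H^1_0.
The interval has length L = 4, and Poincaré/coercivity depend only on L. Here a(u, u) = ∫(u')² + (-1/8)·∫u².
Here c = -1/8 < 0 with |c| < (π/L)² = π^2/16, so coercivity still holds. The condition a(u,u) ≥ α||u||_{H^1}² reads (1−α)∫(u')² ≥ (α−c)∫u². Any admissible α is ≤ 1 (rapidly oscillating u have ∫u²/∫(u')² → 0), and α = 1 would force 0 ≥ (1−c)∫u², impossible since c < 1; so 1−α > 0. By the sharp Poincaré inequality on H^1_0 of an interval of length L, ∫(u')² ≥ (π/L)²∫u² with equality for the first sine mode sin(π(x−x₀)/L) (x₀ the left endpoint), so the inequality holds for all u iff (1−α)(π/L)² ≥ α − c, i.e. α ≤ ((π/L)² + c)/((π/L)² + 1) = (1 + c(L/π)²)/(1 + (L/π)²). (Direct route, valid since c ≤ 0: Poincaré gives c∫u² ≥ c(L/π)²∫(u')², so a(u,u) ≥ (1 + c(L/π)²)∫(u')², while ||u||_{H^1}² ≤ (1 + (L/π)²)∫(u')²; dividing yields the same α.) With (π/L)² = π^2/16 and c = -1/8, the largest admissible constant is α = ((π/L)² + c)/((π/L)² + 1).
Simplifying, α = (-2 + π^2)/(π^2 + 16).


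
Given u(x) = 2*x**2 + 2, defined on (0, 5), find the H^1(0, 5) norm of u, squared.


||u||_{H^1}^2 = 3520

The H^1 norm (squared) on an interval (0, L) is
  ||u||_{H^1}^2 = ∫_0^L u(x)^2 dx + ∫_0^L u'(x)^2 dx.
Compute u'(x) = 4*x.
Then u(x)^2 = 4*x**4 + 8*x**2 + 4 and u'(x)^2 = 16*x**2.
Integrate each monomial from 0 to 5 using ∫_0^5 c·x^n dx = c·5^(n+1)/(n+1):
  ∫_0^5 u(x)^2 dx = ∫_0^5 (4*x^4 + 8*x^2 + 4) dx. Term by term:
    ∫_0^5 4*x^4 dx = 2500;  ∫_0^5 8*x^2 dx = 1000/3;  ∫_0^5 4 dx = 20.
  Sum: 2500 + 1000/3 + 20 = 8560/3.
  ∫_0^5 u'(x)^2 dx = ∫_0^5 (16*x^2) dx. Term by term:
    ∫_0^5 16*x^2 dx = 2000/3.
Adding: ||u||_{H^1}^2 = 8560/3 + 2000/3 = 3520.


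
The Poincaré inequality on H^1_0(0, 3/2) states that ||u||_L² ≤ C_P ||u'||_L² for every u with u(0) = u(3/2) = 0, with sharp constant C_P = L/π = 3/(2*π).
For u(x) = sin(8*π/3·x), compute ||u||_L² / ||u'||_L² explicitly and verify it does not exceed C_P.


||u||_L² / ||u'||_L² = 3/(8*π) < C_P = 3/(2*π).

u(x) = sin(8*π/3·x), so u'(x) = 8*π*cos(8*π*x/3)/3.
Writing u(x) = A·sin(kπx/L) with A = 1 and k = 4, use ∫_0^L sin²(kπx/L) dx = L/2 and ∫_0^L cos²(kπx/L) dx = L/2.
u² = 1·sin²(8*π/3·x) and (u')² = 64*π^2/9·cos²(8*π/3·x), and each of sin², cos² integrates to L/2 = 3/4 over (0, 3/2).
∫_0^3/2 u² dx = 3/4, so ||u||_L² = sqrt(3)/2.
∫_0^3/2 (u')² dx = 16*π^2/3, so ||u'||_L² = 4*sqrt(3)*π/3.
Ratio ||u||_L² / ||u'||_L² = 3/(8*π).
Sharp Poincaré constant on H^1_0(0, 3/2) is C_P = L/π = 3/(2*π), achieved by sin(2*π/3·x).
This is the k = 4 harmonic; the ratio L/(kπ) is strictly less than C_P = L/π, consistent with the sharp inequality ||u||_L² ≤ C_P ||u'||_L².


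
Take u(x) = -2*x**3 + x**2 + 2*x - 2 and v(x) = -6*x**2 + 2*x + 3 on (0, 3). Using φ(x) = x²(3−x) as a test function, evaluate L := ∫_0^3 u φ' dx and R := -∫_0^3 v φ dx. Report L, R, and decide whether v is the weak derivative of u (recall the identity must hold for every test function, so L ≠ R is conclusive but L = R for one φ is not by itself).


LHS = 108, RHS = 405/4. No, v is not the weak derivative of u.

u(x) = -2*x**3 + x**2 + 2*x - 2, classical derivative u'(x) = -6*x**2 + 2*x + 2.
φ(x) = x²(3−x), so φ'(x) = 3*x*(2 - x).
Note φ(0) = φ(3) = 0, so the boundary term u·φ vanishes.
LHS = ∫_0^3 u(x) φ'(x) dx = ∫_0^3 (6*x^5 - 15*x^4 + 18*x^2 - 12*x) dx. Term by term:
  ∫_0^3 6*x^5 dx = 729;  ∫_0^3 -15*x^4 dx = -729;  ∫_0^3 18*x^2 dx = 162;
  ∫_0^3 -12*x dx = -54.
Sum: 729 − 729 + 162 − 54 = 108.
So LHS = 108.
∫_0^3 v(x) φ(x) dx = ∫_0^3 (6*x^5 - 20*x^4 + 3*x^3 + 9*x^2) dx. Term by term:
  ∫_0^3 6*x^5 dx = 729;  ∫_0^3 -20*x^4 dx = -972;  ∫_0^3 3*x^3 dx = 243/4;
  ∫_0^3 9*x^2 dx = 81.
Sum: 729 − 972 + 243/4 + 81 = -405/4.
So RHS = -∫_0^3 v(x) φ(x) dx = 405/4.
LHS − RHS = 27/4 ≠ 0, so the identity fails.
(For a valid weak derivative the identity must hold for EVERY test function, in particular this one. The failure shows v is NOT the weak derivative of u.)
Correct weak derivative would be u'(x) = -6*x**2 + 2*x + 2.


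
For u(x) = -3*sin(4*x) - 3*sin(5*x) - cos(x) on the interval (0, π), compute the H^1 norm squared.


||u||_{H^1(0,π)}^2 = 32/5 + 389*π/2

u'(x) = sin(x) - 12*cos(4*x) - 15*cos(5*x).
Expand u² and (u')² and integrate term by term on (0, π), using: for integers n ≥ 1, ∫_0^π sin²(nx) dx = ∫_0^π cos²(nx) dx = π/2; for n ≠ n', ∫_0^π sin(nx)sin(n'x) dx = ∫_0^π cos(nx)cos(n'x) dx = 0; and by product-to-sum, ∫_0^π sin(nx)cos(n'x) dx = ½∫_0^π [sin((n+n')x) + sin((n−n')x)] dx, which is 0 when n+n' is even and 2n/(n²−n'²) when n+n' is odd (it need not vanish on (0, π)).
  u² squared terms: (-1)²·∫cos(x)² dx = 1·π/2 = π/2;  (-3)²·∫sin(4x)² dx = 9·π/2 = 9*π/2;  (-3)²·∫sin(5x)² dx = 9·π/2 = 9*π/2.
  u² cross terms: 2·(-1)·(-3)·∫cos(x)·sin(4x) dx = 6·(8/15) = 16/5;  2·(-1)·(-3)·∫cos(x)·sin(5x) dx = 6·(0) = 0;  2·(-3)·(-3)·∫sin(4x)·sin(5x) dx = 18·(0) = 0.
  So ∫_0^π u² dx = π/2 + 9*π/2 + 9*π/2 + 16/5 + 0 + 0 = 16/5 + 19*π/2.
  (u')² squared terms: (-15)²·∫cos(5x)² dx = 225·π/2 = 225*π/2;  (-12)²·∫cos(4x)² dx = 144·π/2 = 72*π;  (1)²·∫sin(x)² dx = 1·π/2 = π/2.
  (u')² cross terms: 2·(-15)·(-12)·∫cos(5x)·cos(4x) dx = 360·(0) = 0;  2·(-15)·(1)·∫cos(5x)·sin(x) dx = -30·(0) = 0;  2·(-12)·(1)·∫cos(4x)·sin(x) dx = -24·(-2/15) = 16/5.
  So ∫_0^π (u')² dx = 225*π/2 + 72*π + π/2 + 0 + 0 + 16/5 = 16/5 + 185*π.
||u||_{H^1}^2 = (16/5 + 19*π/2) + (16/5 + 185*π) = 32/5 + 389*π/2.


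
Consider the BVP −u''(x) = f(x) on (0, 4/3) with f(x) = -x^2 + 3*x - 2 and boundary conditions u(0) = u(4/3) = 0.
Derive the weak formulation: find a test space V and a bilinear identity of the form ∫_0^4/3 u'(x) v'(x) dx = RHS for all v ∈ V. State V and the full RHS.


V = H^1_0(0, 4/3) (so v(0) = v(4/3) = 0); weak form: ∫_0^4/3 u'v' dx = ∫_0^4/3 (-x^2 + 3*x - 2) v dx for all v ∈ V.

Multiply both sides by a test function v and integrate from 0 to 4/3:
  ∫_0^4/3 −u''(x) v(x) dx = ∫_0^4/3 f(x) v(x) dx.
Integrate the LHS by parts once:
  ∫_0^4/3 −u'' v dx = −[u'(x) v(x)]_0^4/3 + ∫_0^4/3 u'(x) v'(x) dx.
Thus ∫_0^4/3 u'(x) v'(x) dx = ∫_0^4/3 f(x) v(x) dx + [u'(x) v(x)]_0^4/3.
Choose V so that boundary terms are either known or forced to vanish.
u is Dirichlet: u(0) = u(4/3) = 0. Let V = H^1_0(0, 4/3); then v(0) = v(4/3) = 0, and [u' v]_0^4/3 = 0.
Weak formulation: find u (satisfying any essential BC) such that ∫_0^4/3 u'(x) v'(x) dx = ∫_0^4/3 f v dx for all v ∈ V.
Substituting f(x) = -x^2 + 3*x - 2, the right-hand side is ∫_0^4/3 (-x^2 + 3*x - 2) v dx.


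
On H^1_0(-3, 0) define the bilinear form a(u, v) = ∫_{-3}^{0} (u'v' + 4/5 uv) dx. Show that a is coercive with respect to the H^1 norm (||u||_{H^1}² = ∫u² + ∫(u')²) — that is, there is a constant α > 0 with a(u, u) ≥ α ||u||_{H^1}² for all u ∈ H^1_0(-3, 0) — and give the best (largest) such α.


α = (36/5 + π^2)/(9 + π^2)

Coercivity of a(·,·) on H^1_0(-3, 0) means a(u, u) ≥ α ||u||_{H^1}² for every u ∈ H^1_0.
The interval has length L = 3, and Poincaré/coercivity depend only on L. Here a(u, u) = ∫(u')² + (4/5)·∫u².
Here 0 < c = 4/5 < 1. The condition a(u,u) ≥ α||u||_{H^1}² reads (1−α)∫(u')² ≥ (α−c)∫u². Any admissible α is ≤ 1 (rapidly oscillating u have ∫u²/∫(u')² → 0), and α = 1 would force 0 ≥ (1−c)∫u², impossible since c < 1; so 1−α > 0. By the sharp Poincaré inequality on H^1_0 of an interval of length L, ∫(u')² ≥ (π/L)²∫u² with equality for the first sine mode sin(π(x−x₀)/L) (x₀ the left endpoint), so the inequality holds for all u iff (1−α)(π/L)² ≥ α − c, i.e. α ≤ ((π/L)² + c)/((π/L)² + 1) = (1 + c(L/π)²)/(1 + (L/π)²). With (π/L)² = π^2/9 and c = 4/5, the largest admissible constant is α = ((π/L)² + c)/((π/L)² + 1).
Simplifying, α = (36/5 + π^2)/(9 + π^2).


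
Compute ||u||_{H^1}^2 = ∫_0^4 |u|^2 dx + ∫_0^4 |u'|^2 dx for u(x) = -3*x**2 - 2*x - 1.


||u||_{H^1}^2 = 57548/15

The H^1 norm (squared) on an interval (0, L) is
  ||u||_{H^1}^2 = ∫_0^L u(x)^2 dx + ∫_0^L u'(x)^2 dx.
Compute u'(x) = -6*x - 2.
Then u(x)^2 = 9*x**4 + 12*x**3 + 10*x**2 + 4*x + 1 and u'(x)^2 = 36*x**2 + 24*x + 4.
Integrate each monomial from 0 to 4 using ∫_0^4 c·x^n dx = c·4^(n+1)/(n+1):
  ∫_0^4 u(x)^2 dx = ∫_0^4 (9*x^4 + 12*x^3 + 10*x^2 + 4*x + 1) dx. Term by term:
    ∫_0^4 9*x^4 dx = 9216/5;  ∫_0^4 12*x^3 dx = 768;  ∫_0^4 10*x^2 dx = 640/3;
    ∫_0^4 4*x dx = 32;  ∫_0^4 1 dx = 4.
  Sum: 9216/5 + 768 + 640/3 + 32 + 4 = 42908/15.
  ∫_0^4 u'(x)^2 dx = ∫_0^4 (36*x^2 + 24*x + 4) dx. Term by term:
    ∫_0^4 36*x^2 dx = 768;  ∫_0^4 24*x dx = 192;  ∫_0^4 4 dx = 16.
  Sum: 768 + 192 + 16 = 976.
Adding: ||u||_{H^1}^2 = 42908/15 + 976 = 57548/15.


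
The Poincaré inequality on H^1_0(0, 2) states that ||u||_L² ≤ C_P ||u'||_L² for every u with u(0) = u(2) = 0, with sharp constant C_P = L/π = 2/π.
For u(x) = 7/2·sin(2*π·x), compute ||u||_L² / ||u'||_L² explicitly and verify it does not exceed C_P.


||u||_L² / ||u'||_L² = 1/(2*π) < C_P = 2/π.

u(x) = 7/2·sin(2*π·x), so u'(x) = 7*π*cos(2*π*x).
Writing u(x) = A·sin(kπx/L) with A = 7/2 and k = 4, use ∫_0^L sin²(kπx/L) dx = L/2 and ∫_0^L cos²(kπx/L) dx = L/2.
u² = 49/4·sin²(2*π·x) and (u')² = 49*π^2·cos²(2*π·x), and each of sin², cos² integrates to L/2 = 1 over (0, 2).
∫_0^2 u² dx = 49/4, so ||u||_L² = 7/2.
∫_0^2 (u')² dx = 49*π^2, so ||u'||_L² = 7*π.
Ratio ||u||_L² / ||u'||_L² = 1/(2*π).
Sharp Poincaré constant on H^1_0(0, 2) is C_P = L/π = 2/π, achieved by sin(π/2·x).
This is the k = 4 harmonic; the ratio L/(kπ) is strictly less than C_P = L/π, consistent with the sharp inequality ||u||_L² ≤ C_P ||u'||_L².


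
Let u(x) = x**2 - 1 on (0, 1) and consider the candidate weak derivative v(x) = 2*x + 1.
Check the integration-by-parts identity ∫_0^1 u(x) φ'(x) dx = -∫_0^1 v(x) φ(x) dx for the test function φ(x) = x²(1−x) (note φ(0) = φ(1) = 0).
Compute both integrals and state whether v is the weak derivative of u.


LHS = -1/10, RHS = -11/60. No, v is not the weak derivative of u.

u(x) = x**2 - 1, classical derivative u'(x) = 2*x.
φ(x) = x²(1−x), so φ'(x) = x*(2 - 3*x).
Note φ(0) = φ(1) = 0, so the boundary term u·φ vanishes.
LHS = ∫_0^1 u(x) φ'(x) dx = ∫_0^1 (-3*x^4 + 2*x^3 + 3*x^2 - 2*x) dx. Term by term:
  ∫_0^1 -3*x^4 dx = -3/5;  ∫_0^1 2*x^3 dx = 1/2;  ∫_0^1 3*x^2 dx = 1;
  ∫_0^1 -2*x dx = -1.
Sum: -3/5 + 1/2 + 1 − 1 = -1/10.
So LHS = -1/10.
∫_0^1 v(x) φ(x) dx = ∫_0^1 (-2*x^4 + x^3 + x^2) dx. Term by term:
  ∫_0^1 -2*x^4 dx = -2/5;  ∫_0^1 x^3 dx = 1/4;  ∫_0^1 x^2 dx = 1/3.
Sum: -2/5 + 1/4 + 1/3 = 11/60.
So RHS = -∫_0^1 v(x) φ(x) dx = -11/60.
LHS − RHS = 1/12 ≠ 0, so the identity fails.
(For a valid weak derivative the identity must hold for EVERY test function, in particular this one. The failure shows v is NOT the weak derivative of u.)
Correct weak derivative would be u'(x) = 2*x.


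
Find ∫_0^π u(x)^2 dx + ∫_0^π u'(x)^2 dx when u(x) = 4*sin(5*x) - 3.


||u||_{H^1(0,π)}^2 = -48/5 + 217*π

u'(x) = 20*cos(5*x).
Expand u² and (u')² and integrate term by term on (0, π), using: for integers n ≥ 1, ∫_0^π sin²(nx) dx = ∫_0^π cos²(nx) dx = π/2; for n ≠ n', ∫_0^π sin(nx)sin(n'x) dx = ∫_0^π cos(nx)cos(n'x) dx = 0; and by product-to-sum, ∫_0^π sin(nx)cos(n'x) dx = ½∫_0^π [sin((n+n')x) + sin((n−n')x)] dx, which is 0 when n+n' is even and 2n/(n²−n'²) when n+n' is odd (it need not vanish on (0, π)). For the constant mode: ∫_0^π 1 dx = π, ∫_0^π cos(nx) dx = 0, ∫_0^π sin(nx) dx = (1−(−1)^n)/n.
  u² squared terms: (-3)²·∫1 dx = 9·π = 9*π;  (4)²·∫sin(5x)² dx = 16·π/2 = 8*π.
  u² cross terms: 2·(-3)·(4)·∫1·sin(5x) dx = -24·(2/5) = -48/5.
  So ∫_0^π u² dx = 9*π + 8*π − 48/5 = -48/5 + 17*π.
  (u')² squared terms: (20)²·∫cos(5x)² dx = 400·π/2 = 200*π.
  So ∫_0^π (u')² dx = 200*π.
||u||_{H^1}^2 = (-48/5 + 17*π) + (200*π) = -48/5 + 217*π.


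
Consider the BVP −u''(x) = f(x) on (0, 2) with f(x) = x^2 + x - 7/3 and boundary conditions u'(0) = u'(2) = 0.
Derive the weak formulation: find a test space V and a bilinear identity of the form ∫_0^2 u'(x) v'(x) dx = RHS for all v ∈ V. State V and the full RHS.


V = H^1(0, 2) (no boundary constraint on v; u is determined up to an additive constant); weak form: ∫_0^2 u'v' dx = ∫_0^2 (x^2 + x - 7/3) v dx for all v ∈ V.

Multiply both sides by a test function v and integrate from 0 to 2:
  ∫_0^2 −u''(x) v(x) dx = ∫_0^2 f(x) v(x) dx.
Integrate the LHS by parts once:
  ∫_0^2 −u'' v dx = −[u'(x) v(x)]_0^2 + ∫_0^2 u'(x) v'(x) dx.
Thus ∫_0^2 u'(x) v'(x) dx = ∫_0^2 f(x) v(x) dx + [u'(x) v(x)]_0^2.
Choose V so that boundary terms are either known or forced to vanish.
u has homogeneous Neumann: u'(0) = u'(2) = 0. So [u' v]_0^2 = 0·v(2) − 0·v(0) = 0 for any v; take V = H^1(0, 2).
Weak formulation: find u (satisfying any essential BC) such that ∫_0^2 u'(x) v'(x) dx = ∫_0^2 f v dx for all v ∈ V (homogeneous Neumann, so boundary terms vanish).
Substituting f(x) = x^2 + x - 7/3, the right-hand side is ∫_0^2 (x^2 + x - 7/3) v dx.
Compatibility check (pure Neumann): taking v ≡ 1 ∈ V gives 0 = ∫_0^2 f dx + (0) − (0), i.e. ∫_0^2 f dx must equal u'(0) − u'(2) = 0. Indeed ∫_0^2 (x^2 + x - 7/3) dx = 0, so the data are compatible. The solution is then unique only up to an additive constant (fix it e.g. by requiring ∫_0^2 u dx = 0).


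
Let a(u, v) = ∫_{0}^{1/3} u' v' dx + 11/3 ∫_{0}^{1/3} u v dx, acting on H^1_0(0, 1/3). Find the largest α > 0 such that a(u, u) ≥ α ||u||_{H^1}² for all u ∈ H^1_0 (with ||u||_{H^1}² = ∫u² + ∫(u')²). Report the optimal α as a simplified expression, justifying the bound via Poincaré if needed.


α = 1

Coercivity of a(·,·) on H^1_0(0, 1/3) means a(u, u) ≥ α ||u||_{H^1}² for every u ∈ H^1_0.
The interval has length L = 1/3, and Poincaré/coercivity depend only on L. Here a(u, u) = ∫(u')² + (11/3)·∫u².
Here c = 11/3 ≥ 1, so a(u,u) = ∫(u')² + c∫u² ≥ ∫(u')² + ∫u² = ||u||_{H^1}², i.e. α = 1 works. No larger α is possible: a(u,u) ≥ α||u||_{H^1}² means (1−α)∫(u')² ≥ (α−c)∫u², and for the modes u_n = sin(nπ(x−x₀)/L) (x₀ the left endpoint) one has ∫u_n²/∫(u_n')² = (L/(nπ))² → 0, so a(u_n,u_n)/||u_n||_{H^1}² → 1. Hence the optimal constant is α = 1.
Therefore α = 1.


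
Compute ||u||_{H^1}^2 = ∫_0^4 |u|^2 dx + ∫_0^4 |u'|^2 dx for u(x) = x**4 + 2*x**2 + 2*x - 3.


||u||_{H^1}^2 = 5456044/63

The H^1 norm (squared) on an interval (0, L) is
  ||u||_{H^1}^2 = ∫_0^L u(x)^2 dx + ∫_0^L u'(x)^2 dx.
Compute u'(x) = 4*x**3 + 4*x + 2.
Then u(x)^2 = x**8 + 4*x**6 + 4*x**5 - 2*x**4 + 8*x**3 - 8*x**2 - 12*x + 9 and u'(x)^2 = 16*x**6 + 32*x**4 + 16*x**3 + 16*x**2 + 16*x + 4.
Integrate each monomial from 0 to 4 using ∫_0^4 c·x^n dx = c·4^(n+1)/(n+1):
  ∫_0^4 u(x)^2 dx = ∫_0^4 (x^8 + 4*x^6 + 4*x^5 - 2*x^4 + 8*x^3 - 8*x^2 - 12*x + 9) dx. Term by term:
    ∫_0^4 x^8 dx = 262144/9;  ∫_0^4 4*x^6 dx = 65536/7;  ∫_0^4 4*x^5 dx = 8192/3;
    ∫_0^4 -2*x^4 dx = -2048/5;  ∫_0^4 8*x^3 dx = 512;  ∫_0^4 -8*x^2 dx = -512/3;
    ∫_0^4 -12*x dx = -96;  ∫_0^4 9 dx = 36.
  Sum: 262144/9 + 65536/7 + 8192/3 − 2048/5 + 512 − 512/3 − 96 + 36 = 12943916/315.
  ∫_0^4 u'(x)^2 dx = ∫_0^4 (16*x^6 + 32*x^4 + 16*x^3 + 16*x^2 + 16*x + 4) dx. Term by term:
    ∫_0^4 16*x^6 dx = 262144/7;  ∫_0^4 32*x^4 dx = 32768/5;  ∫_0^4 16*x^3 dx = 1024;
    ∫_0^4 16*x^2 dx = 1024/3;  ∫_0^4 16*x dx = 128;  ∫_0^4 4 dx = 16.
  Sum: 262144/7 + 32768/5 + 1024 + 1024/3 + 128 + 16 = 4778768/105.
Adding: ||u||_{H^1}^2 = 12943916/315 + 4778768/105 = 5456044/63.


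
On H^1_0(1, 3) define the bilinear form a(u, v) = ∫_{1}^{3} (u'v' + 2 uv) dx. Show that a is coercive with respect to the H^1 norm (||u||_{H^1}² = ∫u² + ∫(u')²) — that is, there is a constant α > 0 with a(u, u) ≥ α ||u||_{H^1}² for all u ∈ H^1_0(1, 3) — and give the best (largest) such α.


α = 1

Coercivity of a(·,·) on H^1_0(1, 3) means a(u, u) ≥ α ||u||_{H^1}² for every u ∈ H^1_0.
The interval has length L = 2, and Poincaré/coercivity depend only on L. Here a(u, u) = ∫(u')² + (2)·∫u².
Here c = 2 ≥ 1, so a(u,u) = ∫(u')² + c∫u² ≥ ∫(u')² + ∫u² = ||u||_{H^1}², i.e. α = 1 works. No larger α is possible: a(u,u) ≥ α||u||_{H^1}² means (1−α)∫(u')² ≥ (α−c)∫u², and for the modes u_n = sin(nπ(x−x₀)/L) (x₀ the left endpoint) one has ∫u_n²/∫(u_n')² = (L/(nπ))² → 0, so a(u_n,u_n)/||u_n||_{H^1}² → 1. Hence the optimal constant is α = 1.
Therefore α = 1.


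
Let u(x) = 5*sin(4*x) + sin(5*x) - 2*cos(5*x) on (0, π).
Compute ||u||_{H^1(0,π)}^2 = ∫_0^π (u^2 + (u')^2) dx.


||u||_{H^1(0,π)}^2 = 4160/9 + 555*π/2

u'(x) = 10*sin(5*x) + 20*cos(4*x) + 5*cos(5*x).
Expand u² and (u')² and integrate term by term on (0, π), using: for integers n ≥ 1, ∫_0^π sin²(nx) dx = ∫_0^π cos²(nx) dx = π/2; for n ≠ n', ∫_0^π sin(nx)sin(n'x) dx = ∫_0^π cos(nx)cos(n'x) dx = 0; and by product-to-sum, ∫_0^π sin(nx)cos(n'x) dx = ½∫_0^π [sin((n+n')x) + sin((n−n')x)] dx, which is 0 when n+n' is even and 2n/(n²−n'²) when n+n' is odd (it need not vanish on (0, π)).
  u² squared terms: (-2)²·∫cos(5x)² dx = 4·π/2 = 2*π;  (5)²·∫sin(4x)² dx = 25·π/2 = 25*π/2;  (1)²·∫sin(5x)² dx = 1·π/2 = π/2.
  u² cross terms: 2·(-2)·(5)·∫cos(5x)·sin(4x) dx = -20·(-8/9) = 160/9;  2·(-2)·(1)·∫cos(5x)·sin(5x) dx = -4·(0) = 0;  2·(5)·(1)·∫sin(4x)·sin(5x) dx = 10·(0) = 0.
  So ∫_0^π u² dx = 2*π + 25*π/2 + π/2 + 160/9 + 0 + 0 = 160/9 + 15*π.
  (u')² squared terms: (5)²·∫cos(5x)² dx = 25·π/2 = 25*π/2;  (10)²·∫sin(5x)² dx = 100·π/2 = 50*π;  (20)²·∫cos(4x)² dx = 400·π/2 = 200*π.
  (u')² cross terms: 2·(5)·(10)·∫cos(5x)·sin(5x) dx = 100·(0) = 0;  2·(5)·(20)·∫cos(5x)·cos(4x) dx = 200·(0) = 0;  2·(10)·(20)·∫sin(5x)·cos(4x) dx = 400·(10/9) = 4000/9.
  So ∫_0^π (u')² dx = 25*π/2 + 50*π + 200*π + 0 + 0 + 4000/9 = 4000/9 + 525*π/2.
||u||_{H^1}^2 = (160/9 + 15*π) + (4000/9 + 525*π/2) = 4160/9 + 555*π/2.


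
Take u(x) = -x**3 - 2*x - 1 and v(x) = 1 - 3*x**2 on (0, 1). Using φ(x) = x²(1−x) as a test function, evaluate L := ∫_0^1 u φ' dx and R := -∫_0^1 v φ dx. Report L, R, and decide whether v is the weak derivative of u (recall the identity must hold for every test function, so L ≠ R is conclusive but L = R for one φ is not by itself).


LHS = 4/15, RHS = 1/60. No, v is not the weak derivative of u.

u(x) = -x**3 - 2*x - 1, classical derivative u'(x) = -3*x**2 - 2.
φ(x) = x²(1−x), so φ'(x) = x*(2 - 3*x).
Note φ(0) = φ(1) = 0, so the boundary term u·φ vanishes.
LHS = ∫_0^1 u(x) φ'(x) dx = ∫_0^1 (3*x^5 - 2*x^4 + 6*x^3 - x^2 - 2*x) dx. Term by term:
  ∫_0^1 3*x^5 dx = 1/2;  ∫_0^1 -2*x^4 dx = -2/5;  ∫_0^1 6*x^3 dx = 3/2;
  ∫_0^1 -x^2 dx = -1/3;  ∫_0^1 -2*x dx = -1.
Sum: 1/2 − 2/5 + 3/2 − 1/3 − 1 = 4/15.
So LHS = 4/15.
∫_0^1 v(x) φ(x) dx = ∫_0^1 (3*x^5 - 3*x^4 - x^3 + x^2) dx. Term by term:
  ∫_0^1 3*x^5 dx = 1/2;  ∫_0^1 -3*x^4 dx = -3/5;  ∫_0^1 -x^3 dx = -1/4;
  ∫_0^1 x^2 dx = 1/3.
Sum: 1/2 − 3/5 − 1/4 + 1/3 = -1/60.
So RHS = -∫_0^1 v(x) φ(x) dx = 1/60.
LHS − RHS = 1/4 ≠ 0, so the identity fails.
(For a valid weak derivative the identity must hold for EVERY test function, in particular this one. The failure shows v is NOT the weak derivative of u.)
Correct weak derivative would be u'(x) = -3*x**2 - 2.


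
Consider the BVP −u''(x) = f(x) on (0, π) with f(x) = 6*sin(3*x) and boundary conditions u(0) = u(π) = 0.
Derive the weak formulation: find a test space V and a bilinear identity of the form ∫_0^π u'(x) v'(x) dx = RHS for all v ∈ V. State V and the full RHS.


V = H^1_0(0, π) (so v(0) = v(π) = 0); weak form: ∫_0^π u'v' dx = ∫_0^π (6*sin(3*x)) v dx for all v ∈ V.

Multiply both sides by a test function v and integrate from 0 to π:
  ∫_0^π −u''(x) v(x) dx = ∫_0^π f(x) v(x) dx.
Integrate the LHS by parts once:
  ∫_0^π −u'' v dx = −[u'(x) v(x)]_0^π + ∫_0^π u'(x) v'(x) dx.
Thus ∫_0^π u'(x) v'(x) dx = ∫_0^π f(x) v(x) dx + [u'(x) v(x)]_0^π.
Choose V so that boundary terms are either known or forced to vanish.
u is Dirichlet: u(0) = u(π) = 0. Let V = H^1_0(0, π); then v(0) = v(π) = 0, and [u' v]_0^π = 0.
Weak formulation: find u (satisfying any essential BC) such that ∫_0^π u'(x) v'(x) dx = ∫_0^π f v dx for all v ∈ V.
Substituting f(x) = 6*sin(3*x), the right-hand side is ∫_0^π (6*sin(3*x)) v dx.


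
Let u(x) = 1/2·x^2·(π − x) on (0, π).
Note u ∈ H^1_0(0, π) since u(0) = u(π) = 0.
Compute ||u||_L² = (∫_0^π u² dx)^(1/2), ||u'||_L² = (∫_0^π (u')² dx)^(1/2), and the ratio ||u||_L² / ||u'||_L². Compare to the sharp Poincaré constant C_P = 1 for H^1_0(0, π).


||u||_L² / ||u'||_L² = sqrt(14)*π/14 < C_P = 1.

u(x) = 1/2·x^2·(π − x), so u'(x) = x*(-3*x + 2*π)/2.
u(x) = 1/2·x^2·(π − x) vanishes at x = 0 and x = π, so u ∈ H^1_0(0, π). Differentiate via the product rule and integrate the resulting polynomials term by term.
  ∫_0^π u² dx = ∫_0^π (x^6/4 - π*x^5/2 + π^2*x^4/4) dx. Term by term:
    ∫_0^π x^6/4 dx = π^7/28;  ∫_0^π -π*x^5/2 dx = -π^7/12;  ∫_0^π π^2*x^4/4 dx = π^7/20.
  Sum: π^7/28 − π^7/12 + π^7/20 = π^7/420.
  ∫_0^π (u')² dx = ∫_0^π (9*x^4/4 - 3*π*x^3 + π^2*x^2) dx. Term by term:
    ∫_0^π 9*x^4/4 dx = 9*π^5/20;  ∫_0^π -3*π*x^3 dx = -3*π^5/4;  ∫_0^π π^2*x^2 dx = π^5/3.
  Sum: 9*π^5/20 − 3*π^5/4 + π^5/3 = π^5/30.
∫_0^π u² dx = π^7/420, so ||u||_L² = sqrt(105)*π^(7/2)/210.
∫_0^π (u')² dx = π^5/30, so ||u'||_L² = sqrt(30)*π^(5/2)/30.
Ratio ||u||_L² / ||u'||_L² = sqrt(14)*π/14.
Sharp Poincaré constant on H^1_0(0, π) is C_P = L/π = 1, achieved by sin(x).
A polynomial bump cannot attain the sharp Poincaré constant (only the first sine eigenfunction does), so the ratio is strictly less than C_P, consistent with ||u||_L² ≤ C_P ||u'||_L².


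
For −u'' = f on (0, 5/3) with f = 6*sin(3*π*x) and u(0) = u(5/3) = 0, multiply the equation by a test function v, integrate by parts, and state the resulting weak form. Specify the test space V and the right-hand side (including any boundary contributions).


V = H^1_0(0, 5/3) (so v(0) = v(5/3) = 0); weak form: ∫_0^5/3 u'v' dx = ∫_0^5/3 (6*sin(3*π*x)) v dx for all v ∈ V.

Multiply both sides by a test function v and integrate from 0 to 5/3:
  ∫_0^5/3 −u''(x) v(x) dx = ∫_0^5/3 f(x) v(x) dx.
Integrate the LHS by parts once:
  ∫_0^5/3 −u'' v dx = −[u'(x) v(x)]_0^5/3 + ∫_0^5/3 u'(x) v'(x) dx.
Thus ∫_0^5/3 u'(x) v'(x) dx = ∫_0^5/3 f(x) v(x) dx + [u'(x) v(x)]_0^5/3.
Choose V so that boundary terms are either known or forced to vanish.
u is Dirichlet: u(0) = u(5/3) = 0. Let V = H^1_0(0, 5/3); then v(0) = v(5/3) = 0, and [u' v]_0^5/3 = 0.
Weak formulation: find u (satisfying any essential BC) such that ∫_0^5/3 u'(x) v'(x) dx = ∫_0^5/3 f v dx for all v ∈ V.
Substituting f(x) = 6*sin(3*π*x), the right-hand side is ∫_0^5/3 (6*sin(3*π*x)) v dx.


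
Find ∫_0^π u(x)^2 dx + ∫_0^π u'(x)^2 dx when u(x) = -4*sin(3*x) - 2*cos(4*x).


||u||_{H^1(0,π)}^2 = -1632/7 + 114*π

u'(x) = 8*sin(4*x) - 12*cos(3*x).
Expand u² and (u')² and integrate term by term on (0, π), using: for integers n ≥ 1, ∫_0^π sin²(nx) dx = ∫_0^π cos²(nx) dx = π/2; for n ≠ n', ∫_0^π sin(nx)sin(n'x) dx = ∫_0^π cos(nx)cos(n'x) dx = 0; and by product-to-sum, ∫_0^π sin(nx)cos(n'x) dx = ½∫_0^π [sin((n+n')x) + sin((n−n')x)] dx, which is 0 when n+n' is even and 2n/(n²−n'²) when n+n' is odd (it need not vanish on (0, π)).
  u² squared terms: (-4)²·∫sin(3x)² dx = 16·π/2 = 8*π;  (-2)²·∫cos(4x)² dx = 4·π/2 = 2*π.
  u² cross terms: 2·(-4)·(-2)·∫sin(3x)·cos(4x) dx = 16·(-6/7) = -96/7.
  So ∫_0^π u² dx = 8*π + 2*π − 96/7 = -96/7 + 10*π.
  (u')² squared terms: (-12)²·∫cos(3x)² dx = 144·π/2 = 72*π;  (8)²·∫sin(4x)² dx = 64·π/2 = 32*π.
  (u')² cross terms: 2·(-12)·(8)·∫cos(3x)·sin(4x) dx = -192·(8/7) = -1536/7.
  So ∫_0^π (u')² dx = 72*π + 32*π − 1536/7 = -1536/7 + 104*π.
||u||_{H^1}^2 = (-96/7 + 10*π) + (-1536/7 + 104*π) = -1632/7 + 114*π.


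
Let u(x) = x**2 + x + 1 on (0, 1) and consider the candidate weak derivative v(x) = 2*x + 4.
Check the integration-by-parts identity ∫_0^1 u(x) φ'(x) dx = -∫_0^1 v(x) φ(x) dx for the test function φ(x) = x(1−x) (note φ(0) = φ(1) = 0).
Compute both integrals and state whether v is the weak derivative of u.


LHS = -1/3, RHS = -5/6. No, v is not the weak derivative of u.

u(x) = x**2 + x + 1, classical derivative u'(x) = 2*x + 1.
φ(x) = x(1−x), so φ'(x) = 1 - 2*x.
Note φ(0) = φ(1) = 0, so the boundary term u·φ vanishes.
LHS = ∫_0^1 u(x) φ'(x) dx = ∫_0^1 (-2*x^3 - x^2 - x + 1) dx. Term by term:
  ∫_0^1 -2*x^3 dx = -1/2;  ∫_0^1 -x^2 dx = -1/3;  ∫_0^1 -x dx = -1/2;
  ∫_0^1 1 dx = 1.
Sum: -1/2 − 1/3 − 1/2 + 1 = -1/3.
So LHS = -1/3.
∫_0^1 v(x) φ(x) dx = ∫_0^1 (-2*x^3 - 2*x^2 + 4*x) dx. Term by term:
  ∫_0^1 -2*x^3 dx = -1/2;  ∫_0^1 -2*x^2 dx = -2/3;  ∫_0^1 4*x dx = 2.
Sum: -1/2 − 2/3 + 2 = 5/6.
So RHS = -∫_0^1 v(x) φ(x) dx = -5/6.
LHS − RHS = 1/2 ≠ 0, so the identity fails.
(For a valid weak derivative the identity must hold for EVERY test function, in particular this one. The failure shows v is NOT the weak derivative of u.)
Correct weak derivative would be u'(x) = 2*x + 1.
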